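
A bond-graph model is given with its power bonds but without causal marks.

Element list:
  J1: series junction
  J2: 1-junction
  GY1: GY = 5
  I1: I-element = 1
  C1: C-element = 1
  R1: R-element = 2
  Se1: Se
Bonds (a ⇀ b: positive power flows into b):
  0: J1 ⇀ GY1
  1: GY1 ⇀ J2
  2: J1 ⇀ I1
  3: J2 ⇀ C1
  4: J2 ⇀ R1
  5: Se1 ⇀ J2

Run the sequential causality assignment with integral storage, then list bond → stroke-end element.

β0 →J1
β1 →J2
β2 →I1
β3 →J2
β4 →R1
β5 →J2

bond 5 stroke at J2  (Se1 fixes effort; stroke away)
bond 2 stroke at I1  (I1: I, integral causality)
bond 0 stroke at J1  (J1: bond 2 brought flow, rest push out)
bond 1 stroke at J2  (GY1: gyrator matches bond 0)
bond 3 stroke at J2  (prefer integral on C1)
bond 4 stroke at R1  (J2: last free bond brings flow in)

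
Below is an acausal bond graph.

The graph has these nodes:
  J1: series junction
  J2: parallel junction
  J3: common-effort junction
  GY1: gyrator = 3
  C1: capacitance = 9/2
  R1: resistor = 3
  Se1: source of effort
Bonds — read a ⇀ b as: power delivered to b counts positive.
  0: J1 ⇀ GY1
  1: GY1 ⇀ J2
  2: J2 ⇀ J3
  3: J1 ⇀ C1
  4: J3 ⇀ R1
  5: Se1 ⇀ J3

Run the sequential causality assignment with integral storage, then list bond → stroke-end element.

#0 stroke→GY1
#1 stroke→GY1
#2 stroke→J2
#3 stroke→J1
#4 stroke→R1
#5 stroke→J3

β5 →J3  (Se1 (Se) sets effort on bond)
β2 →J2  (J3 effort already set via bond 5)
β4 →R1  (common-e at J3 fixed by 5)
β1 →GY1  (J2 effort already set via bond 2)
β0 →GY1  (GY1: gyrator matches bond 1)
β3 →J1  (J1: bond 0 brought flow, rest push out)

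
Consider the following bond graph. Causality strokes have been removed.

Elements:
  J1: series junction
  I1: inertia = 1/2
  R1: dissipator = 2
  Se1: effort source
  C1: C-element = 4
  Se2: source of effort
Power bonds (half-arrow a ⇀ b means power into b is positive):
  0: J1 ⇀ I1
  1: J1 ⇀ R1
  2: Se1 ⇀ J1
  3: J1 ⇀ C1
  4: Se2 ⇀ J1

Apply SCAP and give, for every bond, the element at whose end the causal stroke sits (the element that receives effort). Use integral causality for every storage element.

β2 |J1  (source Se1 imposes e)
β4 |J1  (Se2: effort source, stroke at far end)
β0 |I1  (I1 integral (f out))
β1 |J1  (common-f at J1 fixed by 0)
β3 |J1  (common-f at J1 fixed by 0)

b0 stroke at I1
b1 stroke at J1
b2 stroke at J1
b3 stroke at J1
b4 stroke at J1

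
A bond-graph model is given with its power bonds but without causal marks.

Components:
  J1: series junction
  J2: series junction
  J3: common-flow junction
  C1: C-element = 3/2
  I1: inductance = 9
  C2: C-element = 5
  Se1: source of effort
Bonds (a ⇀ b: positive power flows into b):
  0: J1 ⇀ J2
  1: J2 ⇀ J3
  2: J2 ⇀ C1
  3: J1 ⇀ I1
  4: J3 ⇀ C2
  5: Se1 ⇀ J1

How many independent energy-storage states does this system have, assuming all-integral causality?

bond 5 |J1  (Se1 (Se) sets effort on bond)
bond 2 |J2  (C1 integral (e out))
bond 3 |I1  (I1 integral (f out))
bond 0 |J1  (1-jn J1 has f-setter on 3)
bond 1 |J2  (common-f at J2 fixed by 0)
bond 4 |J3  (1-jn J3 has f-setter on 1)

3  (C1, C2, I1 all integral)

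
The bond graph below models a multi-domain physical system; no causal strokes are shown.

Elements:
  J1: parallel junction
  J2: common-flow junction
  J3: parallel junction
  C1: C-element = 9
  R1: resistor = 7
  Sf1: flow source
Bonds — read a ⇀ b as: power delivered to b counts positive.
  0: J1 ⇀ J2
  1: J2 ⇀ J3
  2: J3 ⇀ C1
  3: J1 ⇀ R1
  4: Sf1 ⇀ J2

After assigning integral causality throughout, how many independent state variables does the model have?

1  (C1 all integral)

#4 →Sf1  (source Sf1 imposes f)
#0 →J2  (J2 flow already set via bond 4)
#1 →J2  (J2: bond 4 brought flow, rest push out)
#2 →J3  (J3 needs exactly one e-in)
#3 →J1  (J1 needs exactly one e-in)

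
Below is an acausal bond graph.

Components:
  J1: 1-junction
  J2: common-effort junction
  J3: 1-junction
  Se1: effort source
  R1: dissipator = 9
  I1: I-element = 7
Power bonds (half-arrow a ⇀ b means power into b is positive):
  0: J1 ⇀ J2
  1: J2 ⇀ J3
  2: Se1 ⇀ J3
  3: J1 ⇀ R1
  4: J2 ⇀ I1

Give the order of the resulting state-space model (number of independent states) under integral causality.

1  (I1 all integral)

β2 |J3  (Se1: effort source, stroke at far end)
β1 |J2  (closing 1-jn rule on J3)
β0 |J1  (0-jn J2 has e-setter on 1)
β4 |I1  (J2: bond 1 brought effort, rest push out)
β3 |R1  (J1: last free bond brings flow in)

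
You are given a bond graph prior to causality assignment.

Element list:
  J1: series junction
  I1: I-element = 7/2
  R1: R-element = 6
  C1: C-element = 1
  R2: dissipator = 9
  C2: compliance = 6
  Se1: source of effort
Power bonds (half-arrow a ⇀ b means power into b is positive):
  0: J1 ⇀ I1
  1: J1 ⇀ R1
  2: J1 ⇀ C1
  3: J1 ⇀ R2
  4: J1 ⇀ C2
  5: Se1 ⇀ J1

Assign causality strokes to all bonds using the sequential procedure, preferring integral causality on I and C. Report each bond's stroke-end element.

#0 stroke at I1
#1 stroke at J1
#2 stroke at J1
#3 stroke at J1
#4 stroke at J1
#5 stroke at J1

bond 5 →J1  (Se1: effort source, stroke at far end)
bond 0 →I1  (I1: I, integral causality)
bond 1 →J1  (common-f at J1 fixed by 0)
bond 2 →J1  (common-f at J1 fixed by 0)
bond 3 →J1  (J1: bond 0 brought flow, rest push out)
bond 4 →J1  (J1 flow already set via bond 0)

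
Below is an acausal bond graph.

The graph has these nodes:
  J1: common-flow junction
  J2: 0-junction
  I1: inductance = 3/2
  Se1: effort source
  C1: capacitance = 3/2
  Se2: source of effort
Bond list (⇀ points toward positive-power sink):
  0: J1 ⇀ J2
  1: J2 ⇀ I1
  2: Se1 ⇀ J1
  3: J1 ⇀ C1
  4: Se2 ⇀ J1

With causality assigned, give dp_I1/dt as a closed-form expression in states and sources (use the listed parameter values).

dp_I1/dt = E_Se1 + E_Se2 - 2*q_C1/3

β2 →J1  (Se1 (Se) sets effort on bond)
β4 →J1  (Se2: effort source, stroke at far end)
β1 →I1  (I1: I, integral causality)
β0 →J2  (only one effort-in slot at J2)
β3 →J1  (1-jn J1 has f-setter on 0)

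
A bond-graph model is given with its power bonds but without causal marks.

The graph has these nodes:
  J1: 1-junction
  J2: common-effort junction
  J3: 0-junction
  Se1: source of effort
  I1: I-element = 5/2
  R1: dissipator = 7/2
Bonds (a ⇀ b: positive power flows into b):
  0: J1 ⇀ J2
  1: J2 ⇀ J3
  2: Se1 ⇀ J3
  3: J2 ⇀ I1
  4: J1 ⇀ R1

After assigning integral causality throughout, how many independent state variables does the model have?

1  (I1 all integral)

β2 stroke at J3  (source Se1 imposes e)
β1 stroke at J2  (common-e at J3 fixed by 2)
β0 stroke at J1  (J2 effort already set via bond 1)
β3 stroke at I1  (J2 effort already set via bond 1)
β4 stroke at R1  (only one flow-in slot at J1)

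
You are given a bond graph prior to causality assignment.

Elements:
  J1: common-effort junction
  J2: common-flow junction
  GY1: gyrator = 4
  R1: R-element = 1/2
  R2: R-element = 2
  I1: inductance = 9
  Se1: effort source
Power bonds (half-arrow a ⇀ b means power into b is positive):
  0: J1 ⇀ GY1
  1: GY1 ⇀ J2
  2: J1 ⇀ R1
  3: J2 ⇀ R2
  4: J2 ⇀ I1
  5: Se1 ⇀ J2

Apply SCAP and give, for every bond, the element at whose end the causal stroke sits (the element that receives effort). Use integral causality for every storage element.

β5 →J2  (source Se1 imposes e)
β4 →I1  (I1 outputs flow p/I1)
β1 →J2  (J2: bond 4 brought flow, rest push out)
β3 →J2  (1-jn J2 has f-setter on 4)
β0 →J1  (GY GY1: same side as bond 1)
β2 →R1  (0-jn J1 has e-setter on 0)

b0 |J1
b1 |J2
b2 |R1
b3 |J2
b4 |I1
b5 |J2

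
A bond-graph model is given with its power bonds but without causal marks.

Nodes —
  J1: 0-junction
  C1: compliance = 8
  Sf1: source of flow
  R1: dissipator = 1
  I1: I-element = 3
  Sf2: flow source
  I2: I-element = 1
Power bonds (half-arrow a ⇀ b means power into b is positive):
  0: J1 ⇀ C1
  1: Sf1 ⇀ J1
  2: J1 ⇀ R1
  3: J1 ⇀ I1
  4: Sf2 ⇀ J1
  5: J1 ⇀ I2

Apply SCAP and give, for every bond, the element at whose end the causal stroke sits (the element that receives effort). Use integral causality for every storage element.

#1 stroke→Sf1  (source Sf1 imposes f)
#4 stroke→Sf2  (Sf2 fixes flow; stroke at Sf2)
#0 stroke→J1  (C1: C, integral causality)
#2 stroke→R1  (J1: bond 0 brought effort, rest push out)
#3 stroke→I1  (J1 effort already set via bond 0)
#5 stroke→I2  (0-jn J1 has e-setter on 0)

β0 →J1
β1 →Sf1
β2 →R1
β3 →I1
β4 →Sf2
β5 →I2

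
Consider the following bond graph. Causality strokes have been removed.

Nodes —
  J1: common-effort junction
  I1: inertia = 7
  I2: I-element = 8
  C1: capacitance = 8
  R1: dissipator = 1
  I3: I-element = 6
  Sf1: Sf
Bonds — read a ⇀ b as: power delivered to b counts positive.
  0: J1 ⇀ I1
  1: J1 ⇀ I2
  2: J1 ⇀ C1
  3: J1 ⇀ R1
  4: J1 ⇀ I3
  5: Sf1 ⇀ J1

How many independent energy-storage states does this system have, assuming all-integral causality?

4  (C1, I1, I2, I3 all integral)

#5 stroke at Sf1  (source Sf1 imposes f)
#0 stroke at I1  (I1 integral (f out))
#1 stroke at I2  (I2 integral (f out))
#2 stroke at J1  (prefer integral on C1)
#3 stroke at R1  (J1 effort already set via bond 2)
#4 stroke at I3  (common-e at J1 fixed by 2)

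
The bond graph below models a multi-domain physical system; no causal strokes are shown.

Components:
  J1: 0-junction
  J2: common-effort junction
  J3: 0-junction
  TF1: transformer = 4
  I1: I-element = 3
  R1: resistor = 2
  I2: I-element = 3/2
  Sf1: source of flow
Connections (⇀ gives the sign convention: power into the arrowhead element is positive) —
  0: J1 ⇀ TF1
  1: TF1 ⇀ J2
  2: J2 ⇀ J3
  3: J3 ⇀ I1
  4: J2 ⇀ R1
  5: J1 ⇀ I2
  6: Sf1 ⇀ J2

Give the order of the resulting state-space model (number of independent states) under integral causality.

β6 →Sf1  (source Sf1 imposes f)
β3 →I1  (I1 integral (f out))
β2 →J3  (J3: last free bond brings effort in)
β5 →I2  (I2 outputs flow p/I2)
β0 →J1  (J1 needs exactly one e-in)
β1 →TF1  (TF1 one-in-one-out from 0)
β4 →J2  (J2: last free bond brings effort in)

2  (I1, I2 all integral)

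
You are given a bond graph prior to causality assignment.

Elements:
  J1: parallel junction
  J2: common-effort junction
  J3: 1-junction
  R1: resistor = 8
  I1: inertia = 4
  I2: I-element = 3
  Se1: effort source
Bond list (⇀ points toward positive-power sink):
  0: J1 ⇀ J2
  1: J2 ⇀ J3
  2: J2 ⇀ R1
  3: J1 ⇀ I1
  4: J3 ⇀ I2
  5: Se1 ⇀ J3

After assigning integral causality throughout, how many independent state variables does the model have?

2  (I1, I2 all integral)

#5 →J3  (source Se1 imposes e)
#3 →I1  (I1 outputs flow p/I1)
#0 →J1  (only one effort-in slot at J1)
#4 →I2  (I2 integral (f out))
#1 →J3  (J3: bond 4 brought flow, rest push out)
#2 →J2  (J2: last free bond brings effort in)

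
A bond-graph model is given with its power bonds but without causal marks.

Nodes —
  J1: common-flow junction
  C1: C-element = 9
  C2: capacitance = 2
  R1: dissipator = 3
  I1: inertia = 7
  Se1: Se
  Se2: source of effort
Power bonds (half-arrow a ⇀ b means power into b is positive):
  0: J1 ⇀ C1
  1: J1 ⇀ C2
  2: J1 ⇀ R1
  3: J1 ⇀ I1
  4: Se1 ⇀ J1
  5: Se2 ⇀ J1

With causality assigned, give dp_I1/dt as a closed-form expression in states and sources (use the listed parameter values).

b4 |J1  (Se1 fixes effort; stroke away)
b5 |J1  (Se2 fixes effort; stroke away)
b0 |J1  (C1 integral (e out))
b1 |J1  (prefer integral on C2)
b3 |I1  (I1 integral (f out))
b2 |J1  (J1: bond 3 brought flow, rest push out)

dp_I1/dt = E_Se1 + E_Se2 - 3*p_I1/7 - q_C1/9 - q_C2/2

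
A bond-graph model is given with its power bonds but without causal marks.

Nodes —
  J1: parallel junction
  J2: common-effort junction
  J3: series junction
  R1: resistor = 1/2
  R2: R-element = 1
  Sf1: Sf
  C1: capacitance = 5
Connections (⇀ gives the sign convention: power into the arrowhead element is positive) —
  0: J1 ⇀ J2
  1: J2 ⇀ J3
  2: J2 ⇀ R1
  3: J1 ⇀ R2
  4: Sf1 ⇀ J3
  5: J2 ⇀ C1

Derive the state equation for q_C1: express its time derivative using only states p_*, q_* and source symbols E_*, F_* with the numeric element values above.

dq_C1/dt = -F_Sf1 - 3*q_C1/5

β4 stroke at Sf1  (Sf1 fixes flow; stroke at Sf1)
β1 stroke at J3  (J3: bond 4 brought flow, rest push out)
β5 stroke at J2  (C1: C, integral causality)
β0 stroke at J1  (common-e at J2 fixed by 5)
β2 stroke at R1  (common-e at J2 fixed by 5)
β3 stroke at R2  (J1: bond 0 brought effort, rest push out)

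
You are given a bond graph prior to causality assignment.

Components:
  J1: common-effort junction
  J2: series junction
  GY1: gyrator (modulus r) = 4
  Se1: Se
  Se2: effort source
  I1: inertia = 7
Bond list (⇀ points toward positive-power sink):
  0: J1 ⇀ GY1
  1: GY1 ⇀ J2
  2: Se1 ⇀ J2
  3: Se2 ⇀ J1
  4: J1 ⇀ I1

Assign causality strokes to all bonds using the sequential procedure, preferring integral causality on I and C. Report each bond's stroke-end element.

bond 2 stroke at J2  (source Se1 imposes e)
bond 3 stroke at J1  (Se2 (Se) sets effort on bond)
bond 0 stroke at GY1  (J1 effort already set via bond 3)
bond 4 stroke at I1  (J1 effort already set via bond 3)
bond 1 stroke at GY1  (only one flow-in slot at J2)

bond 0 stroke at GY1
bond 1 stroke at GY1
bond 2 stroke at J2
bond 3 stroke at J1
bond 4 stroke at I1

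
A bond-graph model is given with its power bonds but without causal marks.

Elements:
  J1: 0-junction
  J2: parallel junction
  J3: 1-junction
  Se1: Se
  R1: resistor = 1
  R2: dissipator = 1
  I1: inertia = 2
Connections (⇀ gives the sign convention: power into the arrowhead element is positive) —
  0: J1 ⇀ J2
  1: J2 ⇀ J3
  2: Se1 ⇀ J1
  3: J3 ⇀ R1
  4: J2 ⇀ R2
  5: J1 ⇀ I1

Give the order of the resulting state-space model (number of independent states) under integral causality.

1  (I1 all integral)

bond 2 →J1  (source Se1 imposes e)
bond 0 →J2  (common-e at J1 fixed by 2)
bond 5 →I1  (0-jn J1 has e-setter on 2)
bond 1 →J3  (0-jn J2 has e-setter on 0)
bond 4 →R2  (J2: bond 0 brought effort, rest push out)
bond 3 →R1  (closing 1-jn rule on J3)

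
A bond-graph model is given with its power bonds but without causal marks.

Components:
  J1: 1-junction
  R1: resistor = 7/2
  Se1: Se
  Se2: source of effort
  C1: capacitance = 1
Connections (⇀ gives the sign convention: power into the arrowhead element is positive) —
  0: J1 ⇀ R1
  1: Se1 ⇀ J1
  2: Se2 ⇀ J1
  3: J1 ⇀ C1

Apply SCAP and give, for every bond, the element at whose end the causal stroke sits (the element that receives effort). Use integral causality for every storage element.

#1 →J1  (Se1 (Se) sets effort on bond)
#2 →J1  (Se2: effort source, stroke at far end)
#3 →J1  (prefer integral on C1)
#0 →R1  (J1 needs exactly one f-in)

β0 stroke at R1
β1 stroke at J1
β2 stroke at J1
β3 stroke at J1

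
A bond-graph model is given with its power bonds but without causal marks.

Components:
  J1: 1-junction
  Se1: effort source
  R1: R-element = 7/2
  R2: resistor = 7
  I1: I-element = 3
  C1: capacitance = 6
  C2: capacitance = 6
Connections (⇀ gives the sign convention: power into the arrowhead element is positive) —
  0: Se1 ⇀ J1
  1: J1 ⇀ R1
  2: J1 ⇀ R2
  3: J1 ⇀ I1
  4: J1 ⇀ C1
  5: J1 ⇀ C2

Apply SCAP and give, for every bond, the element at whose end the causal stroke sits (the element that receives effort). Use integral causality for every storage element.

bond 0 →J1  (Se1 fixes effort; stroke away)
bond 3 →I1  (I1 outputs flow p/I1)
bond 1 →J1  (common-f at J1 fixed by 3)
bond 2 →J1  (common-f at J1 fixed by 3)
bond 4 →J1  (J1: bond 3 brought flow, rest push out)
bond 5 →J1  (J1: bond 3 brought flow, rest push out)

b0 |J1
b1 |J1
b2 |J1
b3 |I1
b4 |J1
b5 |J1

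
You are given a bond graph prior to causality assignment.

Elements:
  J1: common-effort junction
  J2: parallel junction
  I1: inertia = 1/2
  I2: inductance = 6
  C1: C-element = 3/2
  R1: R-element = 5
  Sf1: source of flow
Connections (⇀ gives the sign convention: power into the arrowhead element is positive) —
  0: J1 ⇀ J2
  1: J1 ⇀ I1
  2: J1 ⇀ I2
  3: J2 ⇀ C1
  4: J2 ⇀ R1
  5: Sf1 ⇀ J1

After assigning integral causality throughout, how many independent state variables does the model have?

b5 stroke at Sf1  (Sf1 fixes flow; stroke at Sf1)
b1 stroke at I1  (I1: I, integral causality)
b2 stroke at I2  (I2: I, integral causality)
b0 stroke at J1  (closing 0-jn rule on J1)
b3 stroke at J2  (C1 integral (e out))
b4 stroke at R1  (common-e at J2 fixed by 3)

3  (C1, I1, I2 all integral)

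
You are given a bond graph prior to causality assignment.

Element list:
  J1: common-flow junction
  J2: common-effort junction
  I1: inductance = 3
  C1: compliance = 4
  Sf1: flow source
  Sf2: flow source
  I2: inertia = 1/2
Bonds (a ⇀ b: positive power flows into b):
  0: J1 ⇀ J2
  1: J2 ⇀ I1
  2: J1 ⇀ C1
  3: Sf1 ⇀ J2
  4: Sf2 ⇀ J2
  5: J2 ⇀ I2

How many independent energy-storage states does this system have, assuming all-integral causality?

3  (C1, I1, I2 all integral)

β3 stroke→Sf1  (Sf1 (Sf) sets flow on bond)
β4 stroke→Sf2  (source Sf2 imposes f)
β1 stroke→I1  (I1 outputs flow p/I1)
β2 stroke→J1  (C1: C, integral causality)
β0 stroke→J2  (only one flow-in slot at J1)
β5 stroke→I2  (0-jn J2 has e-setter on 0)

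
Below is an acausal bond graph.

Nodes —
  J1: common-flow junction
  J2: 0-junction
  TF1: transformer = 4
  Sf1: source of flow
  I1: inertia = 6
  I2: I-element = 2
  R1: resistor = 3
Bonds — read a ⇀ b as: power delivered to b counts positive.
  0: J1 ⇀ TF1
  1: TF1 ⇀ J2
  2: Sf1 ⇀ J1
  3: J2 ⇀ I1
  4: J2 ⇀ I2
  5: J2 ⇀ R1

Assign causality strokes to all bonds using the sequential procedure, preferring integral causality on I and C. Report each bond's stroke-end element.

bond 0 stroke→J1
bond 1 stroke→TF1
bond 2 stroke→Sf1
bond 3 stroke→I1
bond 4 stroke→I2
bond 5 stroke→J2

bond 2 |Sf1  (Sf1: flow source, stroke at near end)
bond 0 |J1  (J1: bond 2 brought flow, rest push out)
bond 1 |TF1  (TF TF1: opposite of bond 0)
bond 3 |I1  (I1 integral (f out))
bond 4 |I2  (I2 outputs flow p/I2)
bond 5 |J2  (J2 needs exactly one e-in)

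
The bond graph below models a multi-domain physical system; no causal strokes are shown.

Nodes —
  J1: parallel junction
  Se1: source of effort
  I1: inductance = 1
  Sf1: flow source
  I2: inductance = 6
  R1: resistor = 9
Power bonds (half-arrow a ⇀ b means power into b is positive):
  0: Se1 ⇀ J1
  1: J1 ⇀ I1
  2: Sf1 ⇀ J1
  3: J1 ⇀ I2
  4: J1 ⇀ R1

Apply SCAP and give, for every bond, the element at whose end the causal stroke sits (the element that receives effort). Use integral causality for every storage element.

b0 |J1
b1 |I1
b2 |Sf1
b3 |I2
b4 |R1

bond 0 stroke→J1  (Se1: effort source, stroke at far end)
bond 2 stroke→Sf1  (Sf1 fixes flow; stroke at Sf1)
bond 1 stroke→I1  (J1: bond 0 brought effort, rest push out)
bond 3 stroke→I2  (J1 effort already set via bond 0)
bond 4 stroke→R1  (J1 effort already set via bond 0)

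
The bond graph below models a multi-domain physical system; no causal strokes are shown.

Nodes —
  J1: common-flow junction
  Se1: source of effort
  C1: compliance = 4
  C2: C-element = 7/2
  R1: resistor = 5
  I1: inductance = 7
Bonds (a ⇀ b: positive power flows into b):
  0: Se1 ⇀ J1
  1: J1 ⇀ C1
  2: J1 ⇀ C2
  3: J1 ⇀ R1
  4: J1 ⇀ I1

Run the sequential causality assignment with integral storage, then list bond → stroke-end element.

#0 stroke→J1  (source Se1 imposes e)
#1 stroke→J1  (C1 outputs effort q/C1)
#2 stroke→J1  (prefer integral on C2)
#4 stroke→I1  (prefer integral on I1)
#3 stroke→J1  (J1 flow already set via bond 4)

β0 |J1
β1 |J1
β2 |J1
β3 |J1
β4 |I1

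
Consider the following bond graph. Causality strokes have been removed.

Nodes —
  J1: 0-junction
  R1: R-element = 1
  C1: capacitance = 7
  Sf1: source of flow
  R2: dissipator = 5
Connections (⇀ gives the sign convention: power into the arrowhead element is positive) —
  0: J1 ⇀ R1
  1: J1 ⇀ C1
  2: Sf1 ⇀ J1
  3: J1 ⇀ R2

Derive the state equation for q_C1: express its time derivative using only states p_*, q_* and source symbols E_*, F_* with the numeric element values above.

dq_C1/dt = F_Sf1 - 6*q_C1/35

#2 |Sf1  (source Sf1 imposes f)
#1 |J1  (C1 integral (e out))
#0 |R1  (J1: bond 1 brought effort, rest push out)
#3 |R2  (common-e at J1 fixed by 1)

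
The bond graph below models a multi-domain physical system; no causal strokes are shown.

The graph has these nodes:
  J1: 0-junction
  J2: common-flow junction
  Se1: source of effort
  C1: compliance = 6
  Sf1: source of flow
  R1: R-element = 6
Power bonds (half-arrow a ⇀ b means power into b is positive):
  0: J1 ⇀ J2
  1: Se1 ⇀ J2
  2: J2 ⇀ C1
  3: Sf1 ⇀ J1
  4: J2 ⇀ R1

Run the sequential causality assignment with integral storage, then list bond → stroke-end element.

b1 |J2  (Se1 (Se) sets effort on bond)
b3 |Sf1  (Sf1 (Sf) sets flow on bond)
b0 |J1  (J1: last free bond brings effort in)
b2 |J2  (1-jn J2 has f-setter on 0)
b4 |J2  (common-f at J2 fixed by 0)

bond 0 stroke→J1
bond 1 stroke→J2
bond 2 stroke→J2
bond 3 stroke→Sf1
bond 4 stroke→J2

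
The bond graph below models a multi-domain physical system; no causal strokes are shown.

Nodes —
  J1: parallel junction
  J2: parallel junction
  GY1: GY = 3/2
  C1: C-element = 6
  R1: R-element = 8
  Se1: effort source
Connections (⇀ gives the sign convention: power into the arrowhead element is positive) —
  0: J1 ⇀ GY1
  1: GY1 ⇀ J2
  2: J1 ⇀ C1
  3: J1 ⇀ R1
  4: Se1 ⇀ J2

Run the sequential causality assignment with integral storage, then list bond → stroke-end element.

b0 |GY1
b1 |GY1
b2 |J1
b3 |R1
b4 |J2

β4 →J2  (source Se1 imposes e)
β1 →GY1  (0-jn J2 has e-setter on 4)
β0 →GY1  (GY GY1: same side as bond 1)
β2 →J1  (C1 outputs effort q/C1)
β3 →R1  (J1 effort already set via bond 2)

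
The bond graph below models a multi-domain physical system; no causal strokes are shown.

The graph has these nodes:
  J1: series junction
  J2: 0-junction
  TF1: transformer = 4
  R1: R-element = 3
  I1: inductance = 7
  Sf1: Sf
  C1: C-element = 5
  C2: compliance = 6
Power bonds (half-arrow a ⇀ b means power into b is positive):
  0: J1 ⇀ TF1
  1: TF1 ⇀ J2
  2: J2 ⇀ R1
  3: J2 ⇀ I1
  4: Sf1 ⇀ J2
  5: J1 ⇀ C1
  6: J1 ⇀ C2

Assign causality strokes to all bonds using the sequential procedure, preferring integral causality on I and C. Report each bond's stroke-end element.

#0 |TF1
#1 |J2
#2 |R1
#3 |I1
#4 |Sf1
#5 |J1
#6 |J1

#4 |Sf1  (Sf1: flow source, stroke at near end)
#3 |I1  (I1: I, integral causality)
#5 |J1  (C1 outputs effort q/C1)
#6 |J1  (C2 outputs effort q/C2)
#0 |TF1  (closing 1-jn rule on J1)
#1 |J2  (TF TF1: opposite of bond 0)
#2 |R1  (common-e at J2 fixed by 1)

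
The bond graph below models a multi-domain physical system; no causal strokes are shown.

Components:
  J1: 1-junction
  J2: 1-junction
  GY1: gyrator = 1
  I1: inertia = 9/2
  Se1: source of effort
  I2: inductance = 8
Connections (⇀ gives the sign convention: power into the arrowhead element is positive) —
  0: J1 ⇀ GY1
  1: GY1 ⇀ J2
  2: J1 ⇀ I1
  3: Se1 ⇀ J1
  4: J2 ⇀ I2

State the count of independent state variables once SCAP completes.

b3 stroke→J1  (Se1 (Se) sets effort on bond)
b2 stroke→I1  (prefer integral on I1)
b0 stroke→J1  (J1: bond 2 brought flow, rest push out)
b1 stroke→J2  (through GY1, causality inverts; strokes same side of GY1)
b4 stroke→I2  (J2 needs exactly one f-in)

2  (I1, I2 all integral)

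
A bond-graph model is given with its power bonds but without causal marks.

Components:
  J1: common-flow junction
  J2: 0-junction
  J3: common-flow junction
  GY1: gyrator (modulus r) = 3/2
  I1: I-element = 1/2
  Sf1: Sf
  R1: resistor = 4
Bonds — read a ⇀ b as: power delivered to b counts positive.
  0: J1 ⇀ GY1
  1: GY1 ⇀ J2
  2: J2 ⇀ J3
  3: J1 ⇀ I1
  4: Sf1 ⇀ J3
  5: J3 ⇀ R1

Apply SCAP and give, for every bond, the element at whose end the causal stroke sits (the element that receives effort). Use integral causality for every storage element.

β0 stroke→J1
β1 stroke→J2
β2 stroke→J3
β3 stroke→I1
β4 stroke→Sf1
β5 stroke→J3

bond 4 →Sf1  (Sf1 (Sf) sets flow on bond)
bond 2 →J3  (common-f at J3 fixed by 4)
bond 5 →J3  (J3 flow already set via bond 4)
bond 1 →J2  (closing 0-jn rule on J2)
bond 0 →J1  (GY GY1: same side as bond 1)
bond 3 →I1  (J1 needs exactly one f-in)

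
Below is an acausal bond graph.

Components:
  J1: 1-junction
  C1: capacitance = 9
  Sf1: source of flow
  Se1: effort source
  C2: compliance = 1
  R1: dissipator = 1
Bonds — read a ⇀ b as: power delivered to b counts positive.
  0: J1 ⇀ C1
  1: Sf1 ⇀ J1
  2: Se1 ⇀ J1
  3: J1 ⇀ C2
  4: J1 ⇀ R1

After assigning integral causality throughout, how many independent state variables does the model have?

b1 |Sf1  (Sf1: flow source, stroke at near end)
b2 |J1  (Se1 (Se) sets effort on bond)
b0 |J1  (J1 flow already set via bond 1)
b3 |J1  (1-jn J1 has f-setter on 1)
b4 |J1  (common-f at J1 fixed by 1)

2  (C1, C2 all integral)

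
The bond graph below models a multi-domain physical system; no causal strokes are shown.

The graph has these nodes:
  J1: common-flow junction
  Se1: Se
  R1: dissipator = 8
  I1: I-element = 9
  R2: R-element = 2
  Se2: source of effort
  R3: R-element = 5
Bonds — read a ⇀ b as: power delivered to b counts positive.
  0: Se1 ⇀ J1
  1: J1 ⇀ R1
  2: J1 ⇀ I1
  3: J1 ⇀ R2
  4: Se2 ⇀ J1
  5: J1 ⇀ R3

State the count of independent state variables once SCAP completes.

b0 |J1  (Se1 (Se) sets effort on bond)
b4 |J1  (Se2 fixes effort; stroke away)
b2 |I1  (I1: I, integral causality)
b1 |J1  (J1 flow already set via bond 2)
b3 |J1  (common-f at J1 fixed by 2)
b5 |J1  (common-f at J1 fixed by 2)

1  (I1 all integral)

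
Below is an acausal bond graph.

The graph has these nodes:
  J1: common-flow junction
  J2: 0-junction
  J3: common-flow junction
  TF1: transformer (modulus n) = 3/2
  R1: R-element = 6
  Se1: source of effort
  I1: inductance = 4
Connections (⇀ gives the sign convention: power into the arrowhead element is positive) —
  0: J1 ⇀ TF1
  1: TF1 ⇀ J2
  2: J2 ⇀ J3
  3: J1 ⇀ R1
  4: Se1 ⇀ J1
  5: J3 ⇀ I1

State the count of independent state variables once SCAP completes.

#4 stroke→J1  (Se1 fixes effort; stroke away)
#5 stroke→I1  (I1 outputs flow p/I1)
#2 stroke→J3  (J3 flow already set via bond 5)
#1 stroke→J2  (only one effort-in slot at J2)
#0 stroke→TF1  (through TF1, causality passes straight; one stroke at TF1)
#3 stroke→J1  (J1: bond 0 brought flow, rest push out)

1  (I1 all integral)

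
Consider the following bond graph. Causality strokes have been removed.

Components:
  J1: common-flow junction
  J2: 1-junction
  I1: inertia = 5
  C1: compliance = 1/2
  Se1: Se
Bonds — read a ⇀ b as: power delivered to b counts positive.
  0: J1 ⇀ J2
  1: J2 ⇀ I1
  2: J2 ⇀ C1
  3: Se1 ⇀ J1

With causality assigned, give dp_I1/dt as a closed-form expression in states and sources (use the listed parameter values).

dp_I1/dt = E_Se1 - 2*q_C1

β3 |J1  (Se1: effort source, stroke at far end)
β0 |J2  (closing 1-jn rule on J1)
β1 |I1  (I1: I, integral causality)
β2 |J2  (common-f at J2 fixed by 1)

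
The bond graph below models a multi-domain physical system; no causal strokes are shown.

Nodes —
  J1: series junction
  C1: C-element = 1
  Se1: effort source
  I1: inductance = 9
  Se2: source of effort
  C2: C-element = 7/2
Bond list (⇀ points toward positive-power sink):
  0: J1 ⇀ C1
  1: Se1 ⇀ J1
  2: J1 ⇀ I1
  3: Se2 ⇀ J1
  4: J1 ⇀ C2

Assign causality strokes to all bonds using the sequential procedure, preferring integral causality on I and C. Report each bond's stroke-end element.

β1 |J1  (Se1 (Se) sets effort on bond)
β3 |J1  (Se2: effort source, stroke at far end)
β0 |J1  (C1 integral (e out))
β2 |I1  (prefer integral on I1)
β4 |J1  (common-f at J1 fixed by 2)

β0 →J1
β1 →J1
β2 →I1
β3 →J1
β4 →J1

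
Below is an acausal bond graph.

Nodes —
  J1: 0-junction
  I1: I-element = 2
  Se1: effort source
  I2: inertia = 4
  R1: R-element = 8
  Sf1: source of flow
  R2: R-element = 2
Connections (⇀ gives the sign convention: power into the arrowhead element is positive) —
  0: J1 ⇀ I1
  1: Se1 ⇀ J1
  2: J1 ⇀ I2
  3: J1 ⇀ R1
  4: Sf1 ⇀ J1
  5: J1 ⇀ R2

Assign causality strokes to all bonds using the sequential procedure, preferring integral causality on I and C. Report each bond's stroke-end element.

b0 |I1
b1 |J1
b2 |I2
b3 |R1
b4 |Sf1
b5 |R2

bond 1 |J1  (Se1: effort source, stroke at far end)
bond 4 |Sf1  (Sf1 (Sf) sets flow on bond)
bond 0 |I1  (J1: bond 1 brought effort, rest push out)
bond 2 |I2  (0-jn J1 has e-setter on 1)
bond 3 |R1  (common-e at J1 fixed by 1)
bond 5 |R2  (0-jn J1 has e-setter on 1)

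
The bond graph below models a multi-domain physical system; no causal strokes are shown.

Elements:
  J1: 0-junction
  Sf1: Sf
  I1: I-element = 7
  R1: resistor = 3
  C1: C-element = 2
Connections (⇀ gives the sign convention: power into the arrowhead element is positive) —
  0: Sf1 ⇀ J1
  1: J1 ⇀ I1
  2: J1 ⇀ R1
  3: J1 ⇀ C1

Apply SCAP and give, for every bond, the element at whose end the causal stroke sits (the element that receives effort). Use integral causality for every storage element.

bond 0 stroke at Sf1
bond 1 stroke at I1
bond 2 stroke at R1
bond 3 stroke at J1

b0 →Sf1  (Sf1 fixes flow; stroke at Sf1)
b1 →I1  (I1 integral (f out))
b3 →J1  (prefer integral on C1)
b2 →R1  (J1 effort already set via bond 3)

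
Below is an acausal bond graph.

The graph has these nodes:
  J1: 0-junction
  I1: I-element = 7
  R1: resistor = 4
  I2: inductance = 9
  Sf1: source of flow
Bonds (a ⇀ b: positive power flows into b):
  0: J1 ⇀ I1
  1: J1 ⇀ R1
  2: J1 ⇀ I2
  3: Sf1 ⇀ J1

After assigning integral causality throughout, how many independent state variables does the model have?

#3 |Sf1  (Sf1 fixes flow; stroke at Sf1)
#0 |I1  (I1: I, integral causality)
#2 |I2  (I2 integral (f out))
#1 |J1  (only one effort-in slot at J1)

2  (I1, I2 all integral)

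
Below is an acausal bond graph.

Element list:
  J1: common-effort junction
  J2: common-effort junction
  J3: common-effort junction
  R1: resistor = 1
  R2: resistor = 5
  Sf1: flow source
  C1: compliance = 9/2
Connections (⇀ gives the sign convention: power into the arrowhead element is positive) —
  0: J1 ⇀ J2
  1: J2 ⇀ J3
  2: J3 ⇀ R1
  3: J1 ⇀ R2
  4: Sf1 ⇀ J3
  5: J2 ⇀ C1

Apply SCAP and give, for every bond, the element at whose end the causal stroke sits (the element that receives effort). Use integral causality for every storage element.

#4 stroke→Sf1  (Sf1 (Sf) sets flow on bond)
#5 stroke→J2  (C1: C, integral causality)
#0 stroke→J1  (J2 effort already set via bond 5)
#1 stroke→J3  (J2: bond 5 brought effort, rest push out)
#2 stroke→R1  (0-jn J3 has e-setter on 1)
#3 stroke→R2  (J1: bond 0 brought effort, rest push out)

β0 →J1
β1 →J3
β2 →R1
β3 →R2
β4 →Sf1
β5 →J2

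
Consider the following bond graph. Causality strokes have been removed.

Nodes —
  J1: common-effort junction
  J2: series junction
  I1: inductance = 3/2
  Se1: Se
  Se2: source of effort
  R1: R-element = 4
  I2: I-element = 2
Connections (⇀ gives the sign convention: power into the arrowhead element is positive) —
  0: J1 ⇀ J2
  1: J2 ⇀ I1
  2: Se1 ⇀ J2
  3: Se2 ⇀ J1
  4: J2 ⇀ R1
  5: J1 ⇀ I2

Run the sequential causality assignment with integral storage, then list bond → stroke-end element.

bond 0 |J2
bond 1 |I1
bond 2 |J2
bond 3 |J1
bond 4 |J2
bond 5 |I2

#2 stroke at J2  (source Se1 imposes e)
#3 stroke at J1  (Se2 fixes effort; stroke away)
#0 stroke at J2  (J1: bond 3 brought effort, rest push out)
#5 stroke at I2  (J1 effort already set via bond 3)
#1 stroke at I1  (prefer integral on I1)
#4 stroke at J2  (J2: bond 1 brought flow, rest push out)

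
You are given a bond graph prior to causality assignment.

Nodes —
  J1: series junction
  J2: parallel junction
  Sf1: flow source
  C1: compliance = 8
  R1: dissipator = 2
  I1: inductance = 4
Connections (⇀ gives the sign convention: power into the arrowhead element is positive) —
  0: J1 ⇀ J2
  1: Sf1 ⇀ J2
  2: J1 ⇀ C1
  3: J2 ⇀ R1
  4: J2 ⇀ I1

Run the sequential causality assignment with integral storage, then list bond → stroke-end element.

β0 stroke at J2
β1 stroke at Sf1
β2 stroke at J1
β3 stroke at R1
β4 stroke at I1

bond 1 stroke→Sf1  (source Sf1 imposes f)
bond 2 stroke→J1  (C1: C, integral causality)
bond 0 stroke→J2  (J1 needs exactly one f-in)
bond 3 stroke→R1  (J2 effort already set via bond 0)
bond 4 stroke→I1  (0-jn J2 has e-setter on 0)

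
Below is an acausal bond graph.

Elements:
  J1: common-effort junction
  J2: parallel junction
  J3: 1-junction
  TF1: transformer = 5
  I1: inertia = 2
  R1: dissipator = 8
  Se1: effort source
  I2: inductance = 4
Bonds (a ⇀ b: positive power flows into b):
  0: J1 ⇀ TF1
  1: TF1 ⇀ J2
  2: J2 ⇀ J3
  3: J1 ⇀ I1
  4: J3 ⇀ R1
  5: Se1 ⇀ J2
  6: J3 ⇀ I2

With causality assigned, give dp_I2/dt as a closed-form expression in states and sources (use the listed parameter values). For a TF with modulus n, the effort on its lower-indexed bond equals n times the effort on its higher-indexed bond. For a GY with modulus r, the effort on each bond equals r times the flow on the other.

dp_I2/dt = E_Se1 - 2*p_I2

b5 stroke→J2  (Se1: effort source, stroke at far end)
b1 stroke→TF1  (0-jn J2 has e-setter on 5)
b2 stroke→J3  (common-e at J2 fixed by 5)
b0 stroke→J1  (through TF1, causality passes straight; one stroke at TF1)
b3 stroke→I1  (J1 effort already set via bond 0)
b6 stroke→I2  (I2 integral (f out))
b4 stroke→J3  (common-f at J3 fixed by 6)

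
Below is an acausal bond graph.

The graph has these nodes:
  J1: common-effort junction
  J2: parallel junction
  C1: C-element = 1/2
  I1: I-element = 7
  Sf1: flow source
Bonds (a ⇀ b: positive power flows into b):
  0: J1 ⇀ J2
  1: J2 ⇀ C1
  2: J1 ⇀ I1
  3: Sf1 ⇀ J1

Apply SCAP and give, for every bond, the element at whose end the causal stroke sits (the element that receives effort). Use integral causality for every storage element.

β3 stroke→Sf1  (Sf1 (Sf) sets flow on bond)
β1 stroke→J2  (C1 outputs effort q/C1)
β0 stroke→J1  (J2 effort already set via bond 1)
β2 stroke→I1  (common-e at J1 fixed by 0)

β0 →J1
β1 →J2
β2 →I1
β3 →Sf1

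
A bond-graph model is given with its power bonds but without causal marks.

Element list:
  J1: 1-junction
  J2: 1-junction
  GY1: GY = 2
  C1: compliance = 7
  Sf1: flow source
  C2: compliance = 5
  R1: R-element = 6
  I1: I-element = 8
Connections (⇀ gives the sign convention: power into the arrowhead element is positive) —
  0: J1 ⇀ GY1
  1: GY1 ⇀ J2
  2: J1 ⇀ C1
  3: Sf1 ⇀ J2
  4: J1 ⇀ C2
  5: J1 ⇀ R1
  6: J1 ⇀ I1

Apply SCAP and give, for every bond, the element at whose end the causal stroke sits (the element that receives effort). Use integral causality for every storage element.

bond 0 →J1
bond 1 →J2
bond 2 →J1
bond 3 →Sf1
bond 4 →J1
bond 5 →J1
bond 6 →I1

β3 →Sf1  (source Sf1 imposes f)
β1 →J2  (J2: bond 3 brought flow, rest push out)
β0 →J1  (GY1: gyrator matches bond 1)
β2 →J1  (C1: C, integral causality)
β4 →J1  (C2 outputs effort q/C2)
β6 →I1  (I1: I, integral causality)
β5 →J1  (J1: bond 6 brought flow, rest push out)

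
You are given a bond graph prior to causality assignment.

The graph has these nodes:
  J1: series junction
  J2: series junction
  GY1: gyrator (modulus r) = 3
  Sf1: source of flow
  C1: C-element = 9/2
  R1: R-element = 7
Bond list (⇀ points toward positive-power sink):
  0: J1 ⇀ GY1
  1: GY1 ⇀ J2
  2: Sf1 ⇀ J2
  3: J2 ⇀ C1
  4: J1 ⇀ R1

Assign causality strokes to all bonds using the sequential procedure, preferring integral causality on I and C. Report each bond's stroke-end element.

b0 stroke→J1
b1 stroke→J2
b2 stroke→Sf1
b3 stroke→J2
b4 stroke→R1

#2 |Sf1  (Sf1: flow source, stroke at near end)
#1 |J2  (J2: bond 2 brought flow, rest push out)
#3 |J2  (J2 flow already set via bond 2)
#0 |J1  (GY GY1: same side as bond 1)
#4 |R1  (J1: last free bond brings flow in)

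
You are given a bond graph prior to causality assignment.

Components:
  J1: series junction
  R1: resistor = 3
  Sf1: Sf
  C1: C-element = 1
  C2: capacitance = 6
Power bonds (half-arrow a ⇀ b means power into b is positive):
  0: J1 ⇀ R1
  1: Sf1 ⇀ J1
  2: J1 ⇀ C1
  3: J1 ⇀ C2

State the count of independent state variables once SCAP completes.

β1 stroke→Sf1  (Sf1 (Sf) sets flow on bond)
β0 stroke→J1  (J1 flow already set via bond 1)
β2 stroke→J1  (1-jn J1 has f-setter on 1)
β3 stroke→J1  (common-f at J1 fixed by 1)

2  (C1, C2 all integral)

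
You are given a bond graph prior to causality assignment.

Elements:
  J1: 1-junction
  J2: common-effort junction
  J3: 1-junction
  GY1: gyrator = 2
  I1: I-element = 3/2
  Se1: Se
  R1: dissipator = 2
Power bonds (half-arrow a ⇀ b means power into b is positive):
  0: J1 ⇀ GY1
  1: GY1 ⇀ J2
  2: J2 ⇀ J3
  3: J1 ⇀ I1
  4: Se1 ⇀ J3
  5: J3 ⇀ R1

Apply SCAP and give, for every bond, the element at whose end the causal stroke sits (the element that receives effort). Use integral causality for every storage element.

β4 |J3  (Se1 fixes effort; stroke away)
β3 |I1  (prefer integral on I1)
β0 |J1  (1-jn J1 has f-setter on 3)
β1 |J2  (GY1: gyrator matches bond 0)
β2 |J3  (common-e at J2 fixed by 1)
β5 |R1  (closing 1-jn rule on J3)

bond 0 →J1
bond 1 →J2
bond 2 →J3
bond 3 →I1
bond 4 →J3
bond 5 →R1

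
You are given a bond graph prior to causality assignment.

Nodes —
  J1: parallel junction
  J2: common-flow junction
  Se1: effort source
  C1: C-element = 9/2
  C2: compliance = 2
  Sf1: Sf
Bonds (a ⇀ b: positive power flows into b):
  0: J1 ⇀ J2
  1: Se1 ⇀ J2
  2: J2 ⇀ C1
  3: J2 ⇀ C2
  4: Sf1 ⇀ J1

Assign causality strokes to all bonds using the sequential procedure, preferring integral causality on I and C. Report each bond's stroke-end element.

#1 →J2  (Se1: effort source, stroke at far end)
#4 →Sf1  (Sf1 (Sf) sets flow on bond)
#0 →J1  (J1: last free bond brings effort in)
#2 →J2  (1-jn J2 has f-setter on 0)
#3 →J2  (common-f at J2 fixed by 0)

bond 0 →J1
bond 1 →J2
bond 2 →J2
bond 3 →J2
bond 4 →Sf1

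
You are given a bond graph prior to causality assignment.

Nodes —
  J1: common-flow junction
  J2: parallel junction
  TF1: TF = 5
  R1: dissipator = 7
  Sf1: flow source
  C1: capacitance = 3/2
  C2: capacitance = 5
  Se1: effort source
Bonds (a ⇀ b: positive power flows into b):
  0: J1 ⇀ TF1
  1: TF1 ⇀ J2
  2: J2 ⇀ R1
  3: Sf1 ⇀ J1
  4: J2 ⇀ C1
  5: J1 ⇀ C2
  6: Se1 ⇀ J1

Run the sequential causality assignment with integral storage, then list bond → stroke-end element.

bond 3 stroke at Sf1  (source Sf1 imposes f)
bond 6 stroke at J1  (source Se1 imposes e)
bond 0 stroke at J1  (J1 flow already set via bond 3)
bond 5 stroke at J1  (J1: bond 3 brought flow, rest push out)
bond 1 stroke at TF1  (through TF1, causality passes straight; one stroke at TF1)
bond 4 stroke at J2  (C1 integral (e out))
bond 2 stroke at R1  (J2 effort already set via bond 4)

bond 0 |J1
bond 1 |TF1
bond 2 |R1
bond 3 |Sf1
bond 4 |J2
bond 5 |J1
bond 6 |J1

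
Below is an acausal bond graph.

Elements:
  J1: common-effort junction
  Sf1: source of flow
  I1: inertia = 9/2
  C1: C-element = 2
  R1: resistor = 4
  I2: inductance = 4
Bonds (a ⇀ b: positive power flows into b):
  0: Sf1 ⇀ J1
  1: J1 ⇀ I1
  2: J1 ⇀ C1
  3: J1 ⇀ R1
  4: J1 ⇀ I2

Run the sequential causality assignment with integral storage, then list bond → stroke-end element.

#0 stroke→Sf1
#1 stroke→I1
#2 stroke→J1
#3 stroke→R1
#4 stroke→I2

β0 →Sf1  (Sf1: flow source, stroke at near end)
β1 →I1  (I1 outputs flow p/I1)
β2 →J1  (C1 outputs effort q/C1)
β3 →R1  (J1: bond 2 brought effort, rest push out)
β4 →I2  (0-jn J1 has e-setter on 2)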